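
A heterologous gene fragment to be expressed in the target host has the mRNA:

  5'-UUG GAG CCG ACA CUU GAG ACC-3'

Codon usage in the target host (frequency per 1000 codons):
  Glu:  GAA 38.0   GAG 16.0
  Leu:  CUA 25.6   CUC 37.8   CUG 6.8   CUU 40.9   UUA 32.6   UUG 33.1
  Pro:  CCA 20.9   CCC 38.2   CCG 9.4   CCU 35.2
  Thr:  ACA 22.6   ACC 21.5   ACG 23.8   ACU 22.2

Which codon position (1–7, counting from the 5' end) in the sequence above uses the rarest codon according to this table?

Codon 1 UUG (Leu): 33.1 per 1000.
Codon 2 GAG (Glu): 16.0 per 1000.
Codon 3 CCG (Pro): 9.4 per 1000.
Codon 4 ACA (Thr): 22.6 per 1000.
Codon 5 CUU (Leu): 40.9 per 1000.
Codon 6 GAG (Glu): 16.0 per 1000.
Codon 7 ACC (Thr): 21.5 per 1000.
Lowest frequency is 9.4 at codon 3.

3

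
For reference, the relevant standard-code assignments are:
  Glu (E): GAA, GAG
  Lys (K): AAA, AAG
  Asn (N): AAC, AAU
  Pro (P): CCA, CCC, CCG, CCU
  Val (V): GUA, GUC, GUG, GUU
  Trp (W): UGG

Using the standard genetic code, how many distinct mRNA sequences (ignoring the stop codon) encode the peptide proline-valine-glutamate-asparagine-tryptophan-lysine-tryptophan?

Pro: 4 codons.
Val: 4 codons.
Glu: 2 codons.
Asn: 2 codons.
Trp: 1 codon.
Lys: 2 codons.
Trp: 1 codon.
4 × 4 × 2 × 2 × 1 × 2 × 1 = 128.

128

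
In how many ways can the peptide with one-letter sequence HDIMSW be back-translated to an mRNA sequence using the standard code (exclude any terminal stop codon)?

72

His: 2 codons.
Asp: 2 codons.
Ile: 3 codons.
Met: 1 codon.
Ser: 6 codons.
Trp: 1 codon.
2 × 2 × 3 × 1 × 6 × 1 = 72.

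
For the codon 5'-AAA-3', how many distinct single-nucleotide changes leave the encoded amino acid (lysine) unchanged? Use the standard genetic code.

Position 1: none → 0 synonymous.
Position 2: none → 0 synonymous.
Position 3: AAG → 1 synonymous.
Total: 0 + 0 + 1 = 1.

1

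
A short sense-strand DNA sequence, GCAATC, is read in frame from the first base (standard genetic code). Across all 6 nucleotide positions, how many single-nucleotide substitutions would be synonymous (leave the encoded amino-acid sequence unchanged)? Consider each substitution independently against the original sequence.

5

Codon 1 (GCA, Ala): 3 synonymous substitutions.
Codon 2 (ATC, Ile): 2 synonymous substitutions.
Total: 3 + 2 = 5.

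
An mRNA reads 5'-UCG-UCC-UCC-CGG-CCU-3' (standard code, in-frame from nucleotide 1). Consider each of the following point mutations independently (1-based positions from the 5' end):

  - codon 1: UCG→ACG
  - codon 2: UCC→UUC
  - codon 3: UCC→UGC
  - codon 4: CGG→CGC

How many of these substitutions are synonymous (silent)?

1

Codon 1: UCG (Ser) → ACG (Thr) — missense.
Codon 2: UCC (Ser) → UUC (Phe) — missense.
Codon 3: UCC (Ser) → UGC (Cys) — missense.
Codon 4: CGG (Arg) → CGC (Arg) — synonymous.
Synonymous: 1 of 4.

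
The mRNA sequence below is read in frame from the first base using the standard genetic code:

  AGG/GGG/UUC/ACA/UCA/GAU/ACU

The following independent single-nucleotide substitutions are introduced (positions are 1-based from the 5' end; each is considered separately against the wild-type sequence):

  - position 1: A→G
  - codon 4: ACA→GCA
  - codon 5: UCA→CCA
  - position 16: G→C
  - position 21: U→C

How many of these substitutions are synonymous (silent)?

1

Codon 1: AGG (Arg) → GGG (Gly) — missense.
Codon 4: ACA (Thr) → GCA (Ala) — missense.
Codon 5: UCA (Ser) → CCA (Pro) — missense.
Codon 6: GAU (Asp) → CAU (His) — missense.
Codon 7: ACU (Thr) → ACC (Thr) — synonymous.
Synonymous: 1 of 5.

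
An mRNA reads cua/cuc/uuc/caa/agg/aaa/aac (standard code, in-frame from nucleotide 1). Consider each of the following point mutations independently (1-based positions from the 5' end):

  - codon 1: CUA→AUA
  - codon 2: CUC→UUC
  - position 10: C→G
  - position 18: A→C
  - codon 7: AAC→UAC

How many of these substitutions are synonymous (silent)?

Codon 1: CUA (Leu) → AUA (Ile) — missense.
Codon 2: CUC (Leu) → UUC (Phe) — missense.
Codon 4: CAA (Gln) → GAA (Glu) — missense.
Codon 6: AAA (Lys) → AAC (Asn) — missense.
Codon 7: AAC (Asn) → UAC (Tyr) — missense.
Synonymous: 0 of 5.

0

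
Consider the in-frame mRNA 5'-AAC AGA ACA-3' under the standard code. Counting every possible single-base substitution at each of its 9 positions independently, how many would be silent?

Codon 1 (AAC, Asn): 1 synonymous substitution.
Codon 2 (AGA, Arg): 2 synonymous substitutions.
Codon 3 (ACA, Thr): 3 synonymous substitutions.
Total: 1 + 2 + 3 = 6.

6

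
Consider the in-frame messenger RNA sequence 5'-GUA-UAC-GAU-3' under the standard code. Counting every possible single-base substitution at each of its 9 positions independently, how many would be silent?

5

Codon 1 (GUA, Val): 3 synonymous substitutions.
Codon 2 (UAC, Tyr): 1 synonymous substitution.
Codon 3 (GAU, Asp): 1 synonymous substitution.
Total: 3 + 1 + 1 = 5.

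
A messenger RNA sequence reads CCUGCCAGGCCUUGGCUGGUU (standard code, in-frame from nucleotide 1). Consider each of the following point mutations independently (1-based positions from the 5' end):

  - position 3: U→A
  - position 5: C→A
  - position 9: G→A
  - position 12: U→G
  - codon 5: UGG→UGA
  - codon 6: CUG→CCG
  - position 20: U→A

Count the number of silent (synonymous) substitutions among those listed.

3

Codon 1: CCU (Pro) → CCA (Pro) — synonymous.
Codon 2: GCC (Ala) → GAC (Asp) — missense.
Codon 3: AGG (Arg) → AGA (Arg) — synonymous.
Codon 4: CCU (Pro) → CCG (Pro) — synonymous.
Codon 5: UGG (Trp) → UGA (Stop) — nonsense.
Codon 6: CUG (Leu) → CCG (Pro) — missense.
Codon 7: GUU (Val) → GAU (Asp) — missense.
Synonymous: 3 of 7.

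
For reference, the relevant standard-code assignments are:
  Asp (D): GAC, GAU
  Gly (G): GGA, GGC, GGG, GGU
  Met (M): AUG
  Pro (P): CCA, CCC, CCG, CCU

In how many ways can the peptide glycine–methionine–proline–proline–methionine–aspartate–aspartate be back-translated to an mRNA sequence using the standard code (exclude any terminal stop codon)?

256

Gly: 4 codons.
Met: 1 codon.
Pro: 4 codons.
Pro: 4 codons.
Met: 1 codon.
Asp: 2 codons.
Asp: 2 codons.
4 × 1 × 4 × 4 × 1 × 2 × 2 = 256.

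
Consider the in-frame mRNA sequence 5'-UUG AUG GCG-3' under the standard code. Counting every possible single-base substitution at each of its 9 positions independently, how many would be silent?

Codon 1 (UUG, Leu): 2 synonymous substitutions.
Codon 2 (AUG, Met): 0 synonymous substitutions.
Codon 3 (GCG, Ala): 3 synonymous substitutions.
Total: 2 + 0 + 3 = 5.

5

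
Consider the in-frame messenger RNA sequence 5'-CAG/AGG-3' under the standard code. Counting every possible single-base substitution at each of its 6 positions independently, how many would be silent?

3

Codon 1 (CAG, Gln): 1 synonymous substitution.
Codon 2 (AGG, Arg): 2 synonymous substitutions.
Total: 1 + 2 = 3.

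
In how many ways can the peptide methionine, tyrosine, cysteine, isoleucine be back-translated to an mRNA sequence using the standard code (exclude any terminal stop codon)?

Met: 1 codon.
Tyr: 2 codons.
Cys: 2 codons.
Ile: 3 codons.
1 × 2 × 2 × 3 = 12.

12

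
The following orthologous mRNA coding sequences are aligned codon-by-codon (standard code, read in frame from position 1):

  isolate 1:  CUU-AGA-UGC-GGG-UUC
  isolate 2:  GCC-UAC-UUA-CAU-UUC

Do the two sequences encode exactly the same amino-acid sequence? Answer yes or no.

no

Codon 1: CUU Leu / GCC Ala — nonsynonymous.
Codon 2: AGA Arg / UAC Tyr — nonsynonymous.
Codon 3: UGC Cys / UUA Leu — nonsynonymous.
Codon 4: GGG Gly / CAU His — nonsynonymous.
Codon 5: UUC Phe / UUC Phe — identical.
Nonsynonymous differences: 4 → different protein.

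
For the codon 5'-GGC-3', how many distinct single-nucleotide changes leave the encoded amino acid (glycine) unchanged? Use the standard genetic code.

3

Position 1: none → 0 synonymous.
Position 2: none → 0 synonymous.
Position 3: GGT, GGA, GGG → 3 synonymous.
Total: 0 + 0 + 3 = 3.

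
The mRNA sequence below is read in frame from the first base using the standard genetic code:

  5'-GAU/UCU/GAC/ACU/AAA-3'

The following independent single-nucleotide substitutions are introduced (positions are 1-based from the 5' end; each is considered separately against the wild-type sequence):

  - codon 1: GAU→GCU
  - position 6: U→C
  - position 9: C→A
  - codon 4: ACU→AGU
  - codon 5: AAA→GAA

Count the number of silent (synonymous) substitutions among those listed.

Codon 1: GAU (Asp) → GCU (Ala) — missense.
Codon 2: UCU (Ser) → UCC (Ser) — synonymous.
Codon 3: GAC (Asp) → GAA (Glu) — missense.
Codon 4: ACU (Thr) → AGU (Ser) — missense.
Codon 5: AAA (Lys) → GAA (Glu) — missense.
Synonymous: 1 of 5.

1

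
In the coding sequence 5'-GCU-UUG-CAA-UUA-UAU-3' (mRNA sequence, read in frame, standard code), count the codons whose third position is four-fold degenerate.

1

Codon 1 GCU (Ala): third position 4-fold.
Codon 2 UUG (Leu): third position 2-fold.
Codon 3 CAA (Gln): third position 2-fold.
Codon 4 UUA (Leu): third position 2-fold.
Codon 5 UAU (Tyr): third position 2-fold.
Four-fold degenerate third positions: 1.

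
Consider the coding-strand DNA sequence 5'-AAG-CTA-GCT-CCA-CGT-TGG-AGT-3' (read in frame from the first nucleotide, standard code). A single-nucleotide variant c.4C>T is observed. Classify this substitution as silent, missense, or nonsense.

silent

Position 4 falls in codon 2: CTA → Leu.
After the substitution the codon is TTA → Leu.
Both encode Leu, so the change is synonymous.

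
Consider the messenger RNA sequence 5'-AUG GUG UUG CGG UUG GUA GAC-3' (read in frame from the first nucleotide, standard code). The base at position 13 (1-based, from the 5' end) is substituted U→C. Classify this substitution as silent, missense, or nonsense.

Position 13 falls in codon 5: UUG → Leu.
After the substitution the codon is CUG → Leu.
Both encode Leu, so the change is synonymous.

silent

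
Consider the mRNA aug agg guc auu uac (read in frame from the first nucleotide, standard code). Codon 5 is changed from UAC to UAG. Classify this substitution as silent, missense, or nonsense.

Position 15 falls in codon 5: UAC → Tyr.
After the substitution the codon is UAG → Stop.
The new codon is a stop codon, so this is a nonsense mutation.

nonsense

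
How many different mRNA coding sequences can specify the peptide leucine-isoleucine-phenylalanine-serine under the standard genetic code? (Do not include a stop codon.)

Leu: 6 codons.
Ile: 3 codons.
Phe: 2 codons.
Ser: 6 codons.
6 × 3 × 2 × 6 = 216.

216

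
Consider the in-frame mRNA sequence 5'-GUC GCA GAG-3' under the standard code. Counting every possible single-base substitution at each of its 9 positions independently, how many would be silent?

7

Codon 1 (GUC, Val): 3 synonymous substitutions.
Codon 2 (GCA, Ala): 3 synonymous substitutions.
Codon 3 (GAG, Glu): 1 synonymous substitution.
Total: 3 + 3 + 1 = 7.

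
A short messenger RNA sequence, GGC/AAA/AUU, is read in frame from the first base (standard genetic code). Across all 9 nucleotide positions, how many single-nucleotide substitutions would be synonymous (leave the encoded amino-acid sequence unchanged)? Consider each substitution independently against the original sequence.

6

Codon 1 (GGC, Gly): 3 synonymous substitutions.
Codon 2 (AAA, Lys): 1 synonymous substitution.
Codon 3 (AUU, Ile): 2 synonymous substitutions.
Total: 3 + 1 + 2 = 6.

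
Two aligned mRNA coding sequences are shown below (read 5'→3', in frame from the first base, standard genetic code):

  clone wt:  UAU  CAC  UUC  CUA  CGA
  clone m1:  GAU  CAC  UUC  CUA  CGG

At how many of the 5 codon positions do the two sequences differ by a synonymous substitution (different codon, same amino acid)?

Codon 1: UAU Tyr / GAU Asp — nonsynonymous.
Codon 2: CAC His / CAC His — identical.
Codon 3: UUC Phe / UUC Phe — identical.
Codon 4: CUA Leu / CUA Leu — identical.
Codon 5: CGA Arg / CGG Arg — synonymous.
Synonymous differences: 1.

1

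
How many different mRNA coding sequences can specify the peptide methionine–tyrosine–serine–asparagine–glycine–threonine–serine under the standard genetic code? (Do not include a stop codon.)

Met: 1 codon.
Tyr: 2 codons.
Ser: 6 codons.
Asn: 2 codons.
Gly: 4 codons.
Thr: 4 codons.
Ser: 6 codons.
1 × 2 × 6 × 2 × 4 × 4 × 6 = 2304.

2304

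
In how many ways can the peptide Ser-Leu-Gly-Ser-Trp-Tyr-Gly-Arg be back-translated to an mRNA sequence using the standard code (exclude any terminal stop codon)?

Ser: 6 codons.
Leu: 6 codons.
Gly: 4 codons.
Ser: 6 codons.
Trp: 1 codon.
Tyr: 2 codons.
Gly: 4 codons.
Arg: 6 codons.
6 × 6 × 4 × 6 × 1 × 2 × 4 × 6 = 41472.

41472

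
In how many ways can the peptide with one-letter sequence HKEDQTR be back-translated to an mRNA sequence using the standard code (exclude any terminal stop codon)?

768

His: 2 codons.
Lys: 2 codons.
Glu: 2 codons.
Asp: 2 codons.
Gln: 2 codons.
Thr: 4 codons.
Arg: 6 codons.
2 × 2 × 2 × 2 × 2 × 4 × 6 = 768.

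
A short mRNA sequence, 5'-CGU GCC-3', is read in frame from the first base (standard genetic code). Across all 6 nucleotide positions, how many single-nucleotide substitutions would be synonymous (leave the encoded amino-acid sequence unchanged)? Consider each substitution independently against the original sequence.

Codon 1 (CGU, Arg): 3 synonymous substitutions.
Codon 2 (GCC, Ala): 3 synonymous substitutions.
Total: 3 + 3 = 6.

6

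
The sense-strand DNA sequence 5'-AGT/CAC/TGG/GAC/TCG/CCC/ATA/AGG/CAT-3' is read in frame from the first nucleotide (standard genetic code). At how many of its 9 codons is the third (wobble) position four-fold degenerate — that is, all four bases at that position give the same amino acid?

2

Codon 1 AGT (Ser): third position 2-fold.
Codon 2 CAC (His): third position 2-fold.
Codon 3 TGG (Trp): third position 1-fold.
Codon 4 GAC (Asp): third position 2-fold.
Codon 5 TCG (Ser): third position 4-fold.
Codon 6 CCC (Pro): third position 4-fold.
Codon 7 ATA (Ile): third position 3-fold.
Codon 8 AGG (Arg): third position 2-fold.
Codon 9 CAT (His): third position 2-fold.
Four-fold degenerate third positions: 2.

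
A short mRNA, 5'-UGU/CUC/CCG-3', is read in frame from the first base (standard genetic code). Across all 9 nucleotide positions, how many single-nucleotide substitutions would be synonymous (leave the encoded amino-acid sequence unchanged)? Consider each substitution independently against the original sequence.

7

Codon 1 (UGU, Cys): 1 synonymous substitution.
Codon 2 (CUC, Leu): 3 synonymous substitutions.
Codon 3 (CCG, Pro): 3 synonymous substitutions.
Total: 1 + 3 + 3 = 7.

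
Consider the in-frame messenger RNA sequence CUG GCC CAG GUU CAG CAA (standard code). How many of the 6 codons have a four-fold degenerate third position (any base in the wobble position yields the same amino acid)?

Codon 1 CUG (Leu): third position 4-fold.
Codon 2 GCC (Ala): third position 4-fold.
Codon 3 CAG (Gln): third position 2-fold.
Codon 4 GUU (Val): third position 4-fold.
Codon 5 CAG (Gln): third position 2-fold.
Codon 6 CAA (Gln): third position 2-fold.
Four-fold degenerate third positions: 3.

3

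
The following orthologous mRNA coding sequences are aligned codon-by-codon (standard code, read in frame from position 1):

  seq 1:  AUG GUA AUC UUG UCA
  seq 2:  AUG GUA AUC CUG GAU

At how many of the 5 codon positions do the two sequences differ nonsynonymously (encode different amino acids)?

Codon 1: AUG Met / AUG Met — identical.
Codon 2: GUA Val / GUA Val — identical.
Codon 3: AUC Ile / AUC Ile — identical.
Codon 4: UUG Leu / CUG Leu — synonymous.
Codon 5: UCA Ser / GAU Asp — nonsynonymous.
Nonsynonymous differences: 1.

1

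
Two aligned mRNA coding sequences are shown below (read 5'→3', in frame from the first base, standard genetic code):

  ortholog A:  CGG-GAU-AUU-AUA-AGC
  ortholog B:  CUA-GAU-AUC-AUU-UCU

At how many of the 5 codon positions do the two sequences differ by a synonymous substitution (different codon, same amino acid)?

Codon 1: CGG Arg / CUA Leu — nonsynonymous.
Codon 2: GAU Asp / GAU Asp — identical.
Codon 3: AUU Ile / AUC Ile — synonymous.
Codon 4: AUA Ile / AUU Ile — synonymous.
Codon 5: AGC Ser / UCU Ser — synonymous.
Synonymous differences: 3.

3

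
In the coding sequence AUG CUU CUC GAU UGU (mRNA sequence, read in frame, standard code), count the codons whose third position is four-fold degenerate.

2

Codon 1 AUG (Met): third position 1-fold.
Codon 2 CUU (Leu): third position 4-fold.
Codon 3 CUC (Leu): third position 4-fold.
Codon 4 GAU (Asp): third position 2-fold.
Codon 5 UGU (Cys): third position 2-fold.
Four-fold degenerate third positions: 2.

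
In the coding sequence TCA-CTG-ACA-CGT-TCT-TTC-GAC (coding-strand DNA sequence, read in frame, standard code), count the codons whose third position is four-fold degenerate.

Codon 1 TCA (Ser): third position 4-fold.
Codon 2 CTG (Leu): third position 4-fold.
Codon 3 ACA (Thr): third position 4-fold.
Codon 4 CGT (Arg): third position 4-fold.
Codon 5 TCT (Ser): third position 4-fold.
Codon 6 TTC (Phe): third position 2-fold.
Codon 7 GAC (Asp): third position 2-fold.
Four-fold degenerate third positions: 5.

5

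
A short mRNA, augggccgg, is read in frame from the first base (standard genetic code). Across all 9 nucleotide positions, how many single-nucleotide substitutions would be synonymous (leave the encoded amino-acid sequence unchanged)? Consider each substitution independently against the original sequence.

7

Codon 1 (AUG, Met): 0 synonymous substitutions.
Codon 2 (GGC, Gly): 3 synonymous substitutions.
Codon 3 (CGG, Arg): 4 synonymous substitutions.
Total: 0 + 3 + 4 = 7.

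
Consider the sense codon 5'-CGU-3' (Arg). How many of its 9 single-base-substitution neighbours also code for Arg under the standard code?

3

Position 1: none → 0 synonymous.
Position 2: none → 0 synonymous.
Position 3: CGC, CGA, CGG → 3 synonymous.
Total: 0 + 0 + 3 = 3.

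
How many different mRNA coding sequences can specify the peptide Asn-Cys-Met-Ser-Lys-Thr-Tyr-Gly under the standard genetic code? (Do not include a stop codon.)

Asn: 2 codons.
Cys: 2 codons.
Met: 1 codon.
Ser: 6 codons.
Lys: 2 codons.
Thr: 4 codons.
Tyr: 2 codons.
Gly: 4 codons.
2 × 2 × 1 × 6 × 2 × 4 × 2 × 4 = 1536.

1536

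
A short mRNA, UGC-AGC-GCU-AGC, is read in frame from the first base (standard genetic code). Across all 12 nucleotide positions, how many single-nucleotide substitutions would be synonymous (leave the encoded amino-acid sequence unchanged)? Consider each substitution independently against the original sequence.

Codon 1 (UGC, Cys): 1 synonymous substitution.
Codon 2 (AGC, Ser): 1 synonymous substitution.
Codon 3 (GCU, Ala): 3 synonymous substitutions.
Codon 4 (AGC, Ser): 1 synonymous substitution.
Total: 1 + 1 + 3 + 1 = 6.

6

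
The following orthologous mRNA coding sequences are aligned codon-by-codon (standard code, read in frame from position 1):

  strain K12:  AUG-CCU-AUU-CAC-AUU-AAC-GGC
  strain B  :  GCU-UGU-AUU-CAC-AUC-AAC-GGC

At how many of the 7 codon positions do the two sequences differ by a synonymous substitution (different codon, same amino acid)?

1

Codon 1: AUG Met / GCU Ala — nonsynonymous.
Codon 2: CCU Pro / UGU Cys — nonsynonymous.
Codon 3: AUU Ile / AUU Ile — identical.
Codon 4: CAC His / CAC His — identical.
Codon 5: AUU Ile / AUC Ile — synonymous.
Codon 6: AAC Asn / AAC Asn — identical.
Codon 7: GGC Gly / GGC Gly — identical.
Synonymous differences: 1.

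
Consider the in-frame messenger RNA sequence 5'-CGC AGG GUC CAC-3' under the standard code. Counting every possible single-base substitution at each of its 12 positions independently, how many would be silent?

9

Codon 1 (CGC, Arg): 3 synonymous substitutions.
Codon 2 (AGG, Arg): 2 synonymous substitutions.
Codon 3 (GUC, Val): 3 synonymous substitutions.
Codon 4 (CAC, His): 1 synonymous substitution.
Total: 3 + 2 + 3 + 1 = 9.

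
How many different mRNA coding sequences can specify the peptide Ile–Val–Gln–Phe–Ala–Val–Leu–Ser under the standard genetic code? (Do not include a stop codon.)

27648

Ile: 3 codons.
Val: 4 codons.
Gln: 2 codons.
Phe: 2 codons.
Ala: 4 codons.
Val: 4 codons.
Leu: 6 codons.
Ser: 6 codons.
3 × 4 × 2 × 2 × 4 × 4 × 6 × 6 = 27648.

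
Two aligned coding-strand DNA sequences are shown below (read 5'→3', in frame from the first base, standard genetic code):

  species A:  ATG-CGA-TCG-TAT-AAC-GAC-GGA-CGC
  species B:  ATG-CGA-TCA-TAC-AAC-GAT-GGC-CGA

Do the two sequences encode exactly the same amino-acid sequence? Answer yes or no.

yes

Codon 1: ATG Met / ATG Met — identical.
Codon 2: CGA Arg / CGA Arg — identical.
Codon 3: TCG Ser / TCA Ser — synonymous.
Codon 4: TAT Tyr / TAC Tyr — synonymous.
Codon 5: AAC Asn / AAC Asn — identical.
Codon 6: GAC Asp / GAT Asp — synonymous.
Codon 7: GGA Gly / GGC Gly — synonymous.
Codon 8: CGC Arg / CGA Arg — synonymous.
Nonsynonymous differences: 0 → same protein.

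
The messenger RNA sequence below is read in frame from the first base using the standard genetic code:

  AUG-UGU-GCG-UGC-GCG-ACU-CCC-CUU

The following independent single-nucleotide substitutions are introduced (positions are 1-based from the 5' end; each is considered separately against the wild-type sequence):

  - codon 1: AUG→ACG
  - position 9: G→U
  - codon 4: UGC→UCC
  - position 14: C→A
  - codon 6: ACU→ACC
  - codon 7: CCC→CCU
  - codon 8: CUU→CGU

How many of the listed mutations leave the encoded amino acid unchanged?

Codon 1: AUG (Met) → ACG (Thr) — missense.
Codon 3: GCG (Ala) → GCU (Ala) — synonymous.
Codon 4: UGC (Cys) → UCC (Ser) — missense.
Codon 5: GCG (Ala) → GAG (Glu) — missense.
Codon 6: ACU (Thr) → ACC (Thr) — synonymous.
Codon 7: CCC (Pro) → CCU (Pro) — synonymous.
Codon 8: CUU (Leu) → CGU (Arg) — missense.
Synonymous: 3 of 7.

3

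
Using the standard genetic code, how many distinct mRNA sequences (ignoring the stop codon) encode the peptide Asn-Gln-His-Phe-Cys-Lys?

64

Asn: 2 codons.
Gln: 2 codons.
His: 2 codons.
Phe: 2 codons.
Cys: 2 codons.
Lys: 2 codons.
2 × 2 × 2 × 2 × 2 × 2 = 64.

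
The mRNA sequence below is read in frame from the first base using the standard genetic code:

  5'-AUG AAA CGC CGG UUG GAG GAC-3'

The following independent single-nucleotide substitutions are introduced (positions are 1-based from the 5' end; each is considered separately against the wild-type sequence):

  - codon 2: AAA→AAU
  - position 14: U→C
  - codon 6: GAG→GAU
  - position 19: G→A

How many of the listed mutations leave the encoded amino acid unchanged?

Codon 2: AAA (Lys) → AAU (Asn) — missense.
Codon 5: UUG (Leu) → UCG (Ser) — missense.
Codon 6: GAG (Glu) → GAU (Asp) — missense.
Codon 7: GAC (Asp) → AAC (Asn) — missense.
Synonymous: 0 of 4.

0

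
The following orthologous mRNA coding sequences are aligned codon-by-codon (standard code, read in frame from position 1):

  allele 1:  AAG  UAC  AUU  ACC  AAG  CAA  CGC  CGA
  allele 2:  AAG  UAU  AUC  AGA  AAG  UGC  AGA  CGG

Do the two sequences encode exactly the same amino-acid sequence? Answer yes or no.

no

Codon 1: AAG Lys / AAG Lys — identical.
Codon 2: UAC Tyr / UAU Tyr — synonymous.
Codon 3: AUU Ile / AUC Ile — synonymous.
Codon 4: ACC Thr / AGA Arg — nonsynonymous.
Codon 5: AAG Lys / AAG Lys — identical.
Codon 6: CAA Gln / UGC Cys — nonsynonymous.
Codon 7: CGC Arg / AGA Arg — synonymous.
Codon 8: CGA Arg / CGG Arg — synonymous.
Nonsynonymous differences: 2 → different protein.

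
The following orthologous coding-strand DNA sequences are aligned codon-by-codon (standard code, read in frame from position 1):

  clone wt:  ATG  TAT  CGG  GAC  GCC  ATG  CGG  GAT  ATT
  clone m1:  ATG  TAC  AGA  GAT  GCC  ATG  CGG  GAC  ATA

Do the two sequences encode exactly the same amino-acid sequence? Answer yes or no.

yes

Codon 1: ATG Met / ATG Met — identical.
Codon 2: TAT Tyr / TAC Tyr — synonymous.
Codon 3: CGG Arg / AGA Arg — synonymous.
Codon 4: GAC Asp / GAT Asp — synonymous.
Codon 5: GCC Ala / GCC Ala — identical.
Codon 6: ATG Met / ATG Met — identical.
Codon 7: CGG Arg / CGG Arg — identical.
Codon 8: GAT Asp / GAC Asp — synonymous.
Codon 9: ATT Ile / ATA Ile — synonymous.
Nonsynonymous differences: 0 → same protein.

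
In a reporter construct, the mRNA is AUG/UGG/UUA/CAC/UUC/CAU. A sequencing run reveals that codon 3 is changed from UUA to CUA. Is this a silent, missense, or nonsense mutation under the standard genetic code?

silent

Position 7 falls in codon 3: UUA → Leu.
After the substitution the codon is CUA → Leu.
Both encode Leu, so the change is synonymous.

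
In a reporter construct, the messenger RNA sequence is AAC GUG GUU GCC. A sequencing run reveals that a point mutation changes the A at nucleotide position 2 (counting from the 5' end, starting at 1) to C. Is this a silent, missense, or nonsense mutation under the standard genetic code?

Position 2 falls in codon 1: AAC → Asn.
After the substitution the codon is ACC → Thr.
Asn ≠ Thr, so this is a missense mutation.

missense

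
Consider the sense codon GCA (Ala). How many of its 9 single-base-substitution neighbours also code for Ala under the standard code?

Position 1: none → 0 synonymous.
Position 2: none → 0 synonymous.
Position 3: GCU, GCC, GCG → 3 synonymous.
Total: 0 + 0 + 3 = 3.

3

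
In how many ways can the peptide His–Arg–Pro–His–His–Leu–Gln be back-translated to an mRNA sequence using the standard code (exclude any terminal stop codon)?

His: 2 codons.
Arg: 6 codons.
Pro: 4 codons.
His: 2 codons.
His: 2 codons.
Leu: 6 codons.
Gln: 2 codons.
2 × 6 × 4 × 2 × 2 × 6 × 2 = 2304.

2304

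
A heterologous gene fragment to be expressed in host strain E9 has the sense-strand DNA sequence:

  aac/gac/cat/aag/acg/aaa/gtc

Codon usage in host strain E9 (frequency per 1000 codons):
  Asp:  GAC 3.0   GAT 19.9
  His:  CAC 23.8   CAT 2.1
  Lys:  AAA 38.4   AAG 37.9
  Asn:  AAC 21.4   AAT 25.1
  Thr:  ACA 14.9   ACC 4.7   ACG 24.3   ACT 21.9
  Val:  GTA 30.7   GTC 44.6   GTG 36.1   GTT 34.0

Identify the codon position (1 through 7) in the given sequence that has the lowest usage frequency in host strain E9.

Codon 1 AAC (Asn): 21.4 per 1000.
Codon 2 GAC (Asp): 3.0 per 1000.
Codon 3 CAT (His): 2.1 per 1000.
Codon 4 AAG (Lys): 37.9 per 1000.
Codon 5 ACG (Thr): 24.3 per 1000.
Codon 6 AAA (Lys): 38.4 per 1000.
Codon 7 GTC (Val): 44.6 per 1000.
Lowest frequency is 2.1 at codon 3.

3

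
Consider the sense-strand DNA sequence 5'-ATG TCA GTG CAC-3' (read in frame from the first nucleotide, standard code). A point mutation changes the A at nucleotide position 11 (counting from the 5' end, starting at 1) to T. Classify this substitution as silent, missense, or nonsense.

missense

Position 11 falls in codon 4: CAC → His.
After the substitution the codon is CTC → Leu.
His ≠ Leu, so this is a missense mutation.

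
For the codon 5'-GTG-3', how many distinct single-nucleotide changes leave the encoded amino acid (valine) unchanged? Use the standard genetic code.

3

Position 1: none → 0 synonymous.
Position 2: none → 0 synonymous.
Position 3: GTT, GTC, GTA → 3 synonymous.
Total: 0 + 0 + 3 = 3.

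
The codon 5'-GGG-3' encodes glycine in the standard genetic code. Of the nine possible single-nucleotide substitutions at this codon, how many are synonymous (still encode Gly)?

Position 1: none → 0 synonymous.
Position 2: none → 0 synonymous.
Position 3: GGT, GGC, GGA → 3 synonymous.
Total: 0 + 0 + 3 = 3.

3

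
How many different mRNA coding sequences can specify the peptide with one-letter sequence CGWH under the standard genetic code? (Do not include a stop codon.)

16

Cys: 2 codons.
Gly: 4 codons.
Trp: 1 codon.
His: 2 codons.
2 × 4 × 1 × 2 = 16.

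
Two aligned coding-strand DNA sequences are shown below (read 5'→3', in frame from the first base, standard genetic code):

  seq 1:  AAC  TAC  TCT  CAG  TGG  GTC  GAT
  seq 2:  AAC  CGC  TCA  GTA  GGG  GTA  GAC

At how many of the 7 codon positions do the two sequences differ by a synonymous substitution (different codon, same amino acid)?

3

Codon 1: AAC Asn / AAC Asn — identical.
Codon 2: TAC Tyr / CGC Arg — nonsynonymous.
Codon 3: TCT Ser / TCA Ser — synonymous.
Codon 4: CAG Gln / GTA Val — nonsynonymous.
Codon 5: TGG Trp / GGG Gly — nonsynonymous.
Codon 6: GTC Val / GTA Val — synonymous.
Codon 7: GAT Asp / GAC Asp — synonymous.
Synonymous differences: 3.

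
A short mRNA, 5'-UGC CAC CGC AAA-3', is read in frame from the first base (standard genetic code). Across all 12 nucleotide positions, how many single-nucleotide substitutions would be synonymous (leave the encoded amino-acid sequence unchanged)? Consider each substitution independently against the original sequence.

6

Codon 1 (UGC, Cys): 1 synonymous substitution.
Codon 2 (CAC, His): 1 synonymous substitution.
Codon 3 (CGC, Arg): 3 synonymous substitutions.
Codon 4 (AAA, Lys): 1 synonymous substitution.
Total: 1 + 1 + 3 + 1 = 6.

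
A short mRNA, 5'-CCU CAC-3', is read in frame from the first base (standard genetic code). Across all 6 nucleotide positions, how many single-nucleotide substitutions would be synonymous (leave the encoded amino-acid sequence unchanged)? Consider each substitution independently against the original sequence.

Codon 1 (CCU, Pro): 3 synonymous substitutions.
Codon 2 (CAC, His): 1 synonymous substitution.
Total: 3 + 1 = 4.

4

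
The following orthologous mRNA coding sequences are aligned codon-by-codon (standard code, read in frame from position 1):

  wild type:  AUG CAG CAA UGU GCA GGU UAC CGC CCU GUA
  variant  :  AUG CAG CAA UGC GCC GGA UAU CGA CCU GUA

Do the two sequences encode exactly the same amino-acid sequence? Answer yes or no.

yes

Codon 1: AUG Met / AUG Met — identical.
Codon 2: CAG Gln / CAG Gln — identical.
Codon 3: CAA Gln / CAA Gln — identical.
Codon 4: UGU Cys / UGC Cys — synonymous.
Codon 5: GCA Ala / GCC Ala — synonymous.
Codon 6: GGU Gly / GGA Gly — synonymous.
Codon 7: UAC Tyr / UAU Tyr — synonymous.
Codon 8: CGC Arg / CGA Arg — synonymous.
Codon 9: CCU Pro / CCU Pro — identical.
Codon 10: GUA Val / GUA Val — identical.
Nonsynonymous differences: 0 → same protein.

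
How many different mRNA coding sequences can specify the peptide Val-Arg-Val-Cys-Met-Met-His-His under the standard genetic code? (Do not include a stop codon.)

Val: 4 codons.
Arg: 6 codons.
Val: 4 codons.
Cys: 2 codons.
Met: 1 codon.
Met: 1 codon.
His: 2 codons.
His: 2 codons.
4 × 6 × 4 × 2 × 1 × 1 × 2 × 2 = 768.

768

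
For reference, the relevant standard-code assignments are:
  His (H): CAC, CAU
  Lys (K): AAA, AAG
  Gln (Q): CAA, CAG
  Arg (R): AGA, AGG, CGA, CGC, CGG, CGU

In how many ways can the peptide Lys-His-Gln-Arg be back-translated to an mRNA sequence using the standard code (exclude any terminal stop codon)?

48

Lys: 2 codons.
His: 2 codons.
Gln: 2 codons.
Arg: 6 codons.
2 × 2 × 2 × 6 = 48.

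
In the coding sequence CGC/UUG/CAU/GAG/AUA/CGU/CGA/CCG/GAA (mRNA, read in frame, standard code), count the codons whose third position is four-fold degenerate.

4

Codon 1 CGC (Arg): third position 4-fold.
Codon 2 UUG (Leu): third position 2-fold.
Codon 3 CAU (His): third position 2-fold.
Codon 4 GAG (Glu): third position 2-fold.
Codon 5 AUA (Ile): third position 3-fold.
Codon 6 CGU (Arg): third position 4-fold.
Codon 7 CGA (Arg): third position 4-fold.
Codon 8 CCG (Pro): third position 4-fold.
Codon 9 GAA (Glu): third position 2-fold.
Four-fold degenerate third positions: 4.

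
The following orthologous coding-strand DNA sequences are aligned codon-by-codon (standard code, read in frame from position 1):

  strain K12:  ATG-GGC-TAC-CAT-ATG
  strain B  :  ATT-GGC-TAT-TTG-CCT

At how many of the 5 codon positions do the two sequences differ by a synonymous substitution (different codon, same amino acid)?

Codon 1: ATG Met / ATT Ile — nonsynonymous.
Codon 2: GGC Gly / GGC Gly — identical.
Codon 3: TAC Tyr / TAT Tyr — synonymous.
Codon 4: CAT His / TTG Leu — nonsynonymous.
Codon 5: ATG Met / CCT Pro — nonsynonymous.
Synonymous differences: 1.

1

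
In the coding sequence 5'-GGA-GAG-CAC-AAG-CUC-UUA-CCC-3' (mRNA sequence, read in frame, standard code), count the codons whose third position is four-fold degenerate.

Codon 1 GGA (Gly): third position 4-fold.
Codon 2 GAG (Glu): third position 2-fold.
Codon 3 CAC (His): third position 2-fold.
Codon 4 AAG (Lys): third position 2-fold.
Codon 5 CUC (Leu): third position 4-fold.
Codon 6 UUA (Leu): third position 2-fold.
Codon 7 CCC (Pro): third position 4-fold.
Four-fold degenerate third positions: 3.

3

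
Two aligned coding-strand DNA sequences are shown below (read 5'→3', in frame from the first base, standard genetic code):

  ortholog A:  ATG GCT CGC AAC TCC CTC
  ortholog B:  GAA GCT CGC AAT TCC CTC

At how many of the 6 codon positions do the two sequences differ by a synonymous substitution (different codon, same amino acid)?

Codon 1: ATG Met / GAA Glu — nonsynonymous.
Codon 2: GCT Ala / GCT Ala — identical.
Codon 3: CGC Arg / CGC Arg — identical.
Codon 4: AAC Asn / AAT Asn — synonymous.
Codon 5: TCC Ser / TCC Ser — identical.
Codon 6: CTC Leu / CTC Leu — identical.
Synonymous differences: 1.

1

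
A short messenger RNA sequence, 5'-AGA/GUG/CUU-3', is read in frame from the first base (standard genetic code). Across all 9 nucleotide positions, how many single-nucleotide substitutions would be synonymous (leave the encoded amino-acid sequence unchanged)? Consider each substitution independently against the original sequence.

8

Codon 1 (AGA, Arg): 2 synonymous substitutions.
Codon 2 (GUG, Val): 3 synonymous substitutions.
Codon 3 (CUU, Leu): 3 synonymous substitutions.
Total: 2 + 3 + 3 = 8.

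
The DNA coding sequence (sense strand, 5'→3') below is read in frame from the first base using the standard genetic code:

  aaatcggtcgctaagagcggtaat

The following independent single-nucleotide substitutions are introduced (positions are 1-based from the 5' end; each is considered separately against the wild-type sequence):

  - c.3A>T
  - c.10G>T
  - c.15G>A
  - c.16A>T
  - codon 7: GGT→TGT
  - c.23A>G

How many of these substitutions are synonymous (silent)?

1

Codon 1: AAA (Lys) → AAT (Asn) — missense.
Codon 4: GCT (Ala) → TCT (Ser) — missense.
Codon 5: AAG (Lys) → AAA (Lys) — synonymous.
Codon 6: AGC (Ser) → TGC (Cys) — missense.
Codon 7: GGT (Gly) → TGT (Cys) — missense.
Codon 8: AAT (Asn) → AGT (Ser) — missense.
Synonymous: 1 of 6.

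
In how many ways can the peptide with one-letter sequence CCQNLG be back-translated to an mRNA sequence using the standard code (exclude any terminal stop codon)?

384

Cys: 2 codons.
Cys: 2 codons.
Gln: 2 codons.
Asn: 2 codons.
Leu: 6 codons.
Gly: 4 codons.
2 × 2 × 2 × 2 × 6 × 4 = 384.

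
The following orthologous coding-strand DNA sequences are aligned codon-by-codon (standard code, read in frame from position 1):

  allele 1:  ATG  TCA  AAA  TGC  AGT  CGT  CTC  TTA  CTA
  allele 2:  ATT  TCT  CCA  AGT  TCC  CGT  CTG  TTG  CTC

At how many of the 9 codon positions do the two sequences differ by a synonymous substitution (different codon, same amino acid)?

Codon 1: ATG Met / ATT Ile — nonsynonymous.
Codon 2: TCA Ser / TCT Ser — synonymous.
Codon 3: AAA Lys / CCA Pro — nonsynonymous.
Codon 4: TGC Cys / AGT Ser — nonsynonymous.
Codon 5: AGT Ser / TCC Ser — synonymous.
Codon 6: CGT Arg / CGT Arg — identical.
Codon 7: CTC Leu / CTG Leu — synonymous.
Codon 8: TTA Leu / TTG Leu — synonymous.
Codon 9: CTA Leu / CTC Leu — synonymous.
Synonymous differences: 5.

5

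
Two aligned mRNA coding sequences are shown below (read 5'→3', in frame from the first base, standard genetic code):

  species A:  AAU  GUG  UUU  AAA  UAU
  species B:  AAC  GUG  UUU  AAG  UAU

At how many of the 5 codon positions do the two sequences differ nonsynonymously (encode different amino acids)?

Codon 1: AAU Asn / AAC Asn — synonymous.
Codon 2: GUG Val / GUG Val — identical.
Codon 3: UUU Phe / UUU Phe — identical.
Codon 4: AAA Lys / AAG Lys — synonymous.
Codon 5: UAU Tyr / UAU Tyr — identical.
Nonsynonymous differences: 0.

0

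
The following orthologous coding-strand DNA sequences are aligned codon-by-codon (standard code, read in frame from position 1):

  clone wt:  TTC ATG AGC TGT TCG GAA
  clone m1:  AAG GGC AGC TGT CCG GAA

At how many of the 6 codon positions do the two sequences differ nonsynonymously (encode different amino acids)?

Codon 1: TTC Phe / AAG Lys — nonsynonymous.
Codon 2: ATG Met / GGC Gly — nonsynonymous.
Codon 3: AGC Ser / AGC Ser — identical.
Codon 4: TGT Cys / TGT Cys — identical.
Codon 5: TCG Ser / CCG Pro — nonsynonymous.
Codon 6: GAA Glu / GAA Glu — identical.
Nonsynonymous differences: 3.

3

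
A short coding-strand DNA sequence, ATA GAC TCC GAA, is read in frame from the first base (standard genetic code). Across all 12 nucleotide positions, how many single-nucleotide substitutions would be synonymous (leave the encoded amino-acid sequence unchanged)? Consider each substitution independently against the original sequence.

7

Codon 1 (ATA, Ile): 2 synonymous substitutions.
Codon 2 (GAC, Asp): 1 synonymous substitution.
Codon 3 (TCC, Ser): 3 synonymous substitutions.
Codon 4 (GAA, Glu): 1 synonymous substitution.
Total: 2 + 1 + 3 + 1 = 7.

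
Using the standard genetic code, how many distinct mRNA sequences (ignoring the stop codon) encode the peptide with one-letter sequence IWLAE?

144

Ile: 3 codons.
Trp: 1 codon.
Leu: 6 codons.
Ala: 4 codons.
Glu: 2 codons.
3 × 1 × 6 × 4 × 2 = 144.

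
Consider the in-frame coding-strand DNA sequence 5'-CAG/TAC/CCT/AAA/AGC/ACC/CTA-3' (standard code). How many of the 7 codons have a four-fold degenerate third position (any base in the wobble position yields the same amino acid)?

3

Codon 1 CAG (Gln): third position 2-fold.
Codon 2 TAC (Tyr): third position 2-fold.
Codon 3 CCT (Pro): third position 4-fold.
Codon 4 AAA (Lys): third position 2-fold.
Codon 5 AGC (Ser): third position 2-fold.
Codon 6 ACC (Thr): third position 4-fold.
Codon 7 CTA (Leu): third position 4-fold.
Four-fold degenerate third positions: 3.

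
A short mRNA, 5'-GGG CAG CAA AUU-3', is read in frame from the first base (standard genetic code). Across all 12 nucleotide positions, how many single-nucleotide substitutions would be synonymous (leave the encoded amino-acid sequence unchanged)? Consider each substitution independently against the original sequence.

Codon 1 (GGG, Gly): 3 synonymous substitutions.
Codon 2 (CAG, Gln): 1 synonymous substitution.
Codon 3 (CAA, Gln): 1 synonymous substitution.
Codon 4 (AUU, Ile): 2 synonymous substitutions.
Total: 3 + 1 + 1 + 2 = 7.

7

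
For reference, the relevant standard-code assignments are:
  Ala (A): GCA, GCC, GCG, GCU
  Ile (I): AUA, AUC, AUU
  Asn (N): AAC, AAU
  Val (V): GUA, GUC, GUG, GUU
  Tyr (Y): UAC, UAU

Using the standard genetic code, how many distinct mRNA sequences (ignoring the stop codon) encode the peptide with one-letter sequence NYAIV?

192

Asn: 2 codons.
Tyr: 2 codons.
Ala: 4 codons.
Ile: 3 codons.
Val: 4 codons.
2 × 2 × 4 × 3 × 4 = 192.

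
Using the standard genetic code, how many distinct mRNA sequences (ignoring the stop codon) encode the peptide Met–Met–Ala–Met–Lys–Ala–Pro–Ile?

Met: 1 codon.
Met: 1 codon.
Ala: 4 codons.
Met: 1 codon.
Lys: 2 codons.
Ala: 4 codons.
Pro: 4 codons.
Ile: 3 codons.
1 × 1 × 4 × 1 × 2 × 4 × 4 × 3 = 384.

384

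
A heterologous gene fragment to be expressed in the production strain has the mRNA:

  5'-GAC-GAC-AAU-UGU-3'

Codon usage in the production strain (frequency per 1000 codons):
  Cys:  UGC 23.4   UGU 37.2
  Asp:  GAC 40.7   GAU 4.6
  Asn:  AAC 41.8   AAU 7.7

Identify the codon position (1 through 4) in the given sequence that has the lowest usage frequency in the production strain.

Codon 1 GAC (Asp): 40.7 per 1000.
Codon 2 GAC (Asp): 40.7 per 1000.
Codon 3 AAU (Asn): 7.7 per 1000.
Codon 4 UGU (Cys): 37.2 per 1000.
Lowest frequency is 7.7 at codon 3.

3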